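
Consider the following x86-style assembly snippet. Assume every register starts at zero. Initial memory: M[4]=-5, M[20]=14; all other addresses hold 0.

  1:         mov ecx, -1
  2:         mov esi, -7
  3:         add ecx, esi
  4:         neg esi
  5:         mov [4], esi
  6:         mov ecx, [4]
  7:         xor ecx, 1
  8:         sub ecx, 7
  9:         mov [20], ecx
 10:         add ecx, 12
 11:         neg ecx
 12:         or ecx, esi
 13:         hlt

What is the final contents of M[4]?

ecx=-1
esi=-7
ecx=(-1)+(-7)=-8
esi=-(-7)=7
mov [4], esi → M[4]=7
ecx=M[4]=7
ecx=7^1=6
ecx=6-7=-1
mov [20], ecx → M[20]=-1
ecx=(-1)+12=11
ecx=-(11)=-11
ecx=(-11)|7=-9
halt.

7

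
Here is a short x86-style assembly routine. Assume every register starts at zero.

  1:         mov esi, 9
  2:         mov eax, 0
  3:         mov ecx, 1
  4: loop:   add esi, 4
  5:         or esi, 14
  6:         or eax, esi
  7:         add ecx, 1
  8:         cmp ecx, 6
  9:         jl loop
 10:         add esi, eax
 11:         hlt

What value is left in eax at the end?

127

after mov esi, 9: esi=9
after mov eax, 0: eax=0
after mov ecx, 1: ecx=1
after add esi, 4: esi=9+4=13
after or esi, 14: esi=13|14=15
after or eax, esi: eax=0|15=15
after add ecx, 1: ecx=1+1=2
cmp ecx, 6  (cmp 2,6)
jl loop: taken
after add esi, 4: esi=15+4=19
after or esi, 14: esi=19|14=31
after or eax, esi: eax=15|31=31
after add ecx, 1: ecx=2+1=3
cmp ecx, 6  (cmp 3,6)
jl loop: taken
after add esi, 4: esi=31+4=35
after or esi, 14: esi=35|14=47
after or eax, esi: eax=31|47=63
after add ecx, 1: ecx=3+1=4
cmp ecx, 6  (cmp 4,6)
jl loop: taken
after add esi, 4: esi=47+4=51
after or esi, 14: esi=51|14=63
after or eax, esi: eax=63|63=63
after add ecx, 1: ecx=4+1=5
cmp ecx, 6  (cmp 5,6)
jl loop: taken
after add esi, 4: esi=63+4=67
after or esi, 14: esi=67|14=79
after or eax, esi: eax=63|79=127
after add ecx, 1: ecx=5+1=6
cmp ecx, 6  (cmp 6,6)
jl loop: not taken
after add esi, eax: esi=79+127=206
halt.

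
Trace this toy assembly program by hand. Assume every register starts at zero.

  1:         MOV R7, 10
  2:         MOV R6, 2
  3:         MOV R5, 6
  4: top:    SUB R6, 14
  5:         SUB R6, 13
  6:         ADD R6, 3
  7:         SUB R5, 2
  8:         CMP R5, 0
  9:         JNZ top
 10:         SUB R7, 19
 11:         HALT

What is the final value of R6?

after MOV R7, 10: R7=10
after MOV R6, 2: R6=2
after MOV R5, 6: R5=6
after SUB R6, 14: R6=2-14=-12
after SUB R6, 13: R6=(-12)-13=-25
after ADD R6, 3: R6=(-25)+3=-22
after SUB R5, 2: R5=6-2=4
CMP R5, 0  (cmp 4,0)
JNZ top: taken
after SUB R6, 14: R6=(-22)-14=-36
after SUB R6, 13: R6=(-36)-13=-49
after ADD R6, 3: R6=(-49)+3=-46
after SUB R5, 2: R5=4-2=2
CMP R5, 0  (cmp 2,0)
JNZ top: taken
after SUB R6, 14: R6=(-46)-14=-60
after SUB R6, 13: R6=(-60)-13=-73
after ADD R6, 3: R6=(-73)+3=-70
after SUB R5, 2: R5=2-2=0
CMP R5, 0  (cmp 0,0)
JNZ top: not taken
after SUB R7, 19: R7=10-19=-9
halt.

-70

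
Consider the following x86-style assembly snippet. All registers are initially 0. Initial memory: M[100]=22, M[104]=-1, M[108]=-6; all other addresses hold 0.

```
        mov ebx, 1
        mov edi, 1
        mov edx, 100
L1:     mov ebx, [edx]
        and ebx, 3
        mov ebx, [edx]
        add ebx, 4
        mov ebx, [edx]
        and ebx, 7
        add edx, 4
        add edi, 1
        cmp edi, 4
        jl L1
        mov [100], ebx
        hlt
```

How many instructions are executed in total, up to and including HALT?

35

ebx=1
edi=1
edx=100
ebx=M[100]=22
ebx=22&3=2
ebx=M[100]=22
ebx=22+4=26
ebx=M[100]=22
ebx=22&7=6
edx=100+4=104
edi=1+1=2
cmp edi, 4  (cmp 2,4)
jl L1: taken
ebx=M[104]=-1
ebx=(-1)&3=3
ebx=M[104]=-1
ebx=(-1)+4=3
ebx=M[104]=-1
ebx=(-1)&7=7
edx=104+4=108
edi=2+1=3
cmp edi, 4  (cmp 3,4)
jl L1: taken
ebx=M[108]=-6
ebx=(-6)&3=2
ebx=M[108]=-6
ebx=(-6)+4=-2
ebx=M[108]=-6
ebx=(-6)&7=2
edx=108+4=112
edi=3+1=4
cmp edi, 4  (cmp 4,4)
jl L1: not taken
mov [100], ebx → M[100]=2
halt.
Total executed instructions: 35.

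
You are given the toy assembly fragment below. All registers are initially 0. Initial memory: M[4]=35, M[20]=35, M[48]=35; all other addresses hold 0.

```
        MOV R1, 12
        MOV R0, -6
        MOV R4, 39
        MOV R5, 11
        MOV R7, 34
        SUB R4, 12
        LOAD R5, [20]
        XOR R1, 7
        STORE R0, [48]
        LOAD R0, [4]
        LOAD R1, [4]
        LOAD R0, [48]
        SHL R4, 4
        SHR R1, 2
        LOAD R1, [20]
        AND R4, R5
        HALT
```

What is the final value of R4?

after MOV R1, 12: R1=12
after MOV R0, -6: R0=-6
after MOV R4, 39: R4=39
after MOV R5, 11: R5=11
after MOV R7, 34: R7=34
after SUB R4, 12: R4=39-12=27
after LOAD R5, [20]: R5=M[20]=35
after XOR R1, 7: R1=12^7=11
STORE R0, [48] → M[48]=-6
after LOAD R0, [4]: R0=M[4]=35
after LOAD R1, [4]: R1=M[4]=35
after LOAD R0, [48]: R0=M[48]=-6
after SHL R4, 4: R4=27<<4=432
after SHR R1, 2: R1=35>>2=8
after LOAD R1, [20]: R1=M[20]=35
after AND R4, R5: R4=432&35=32
halt.

32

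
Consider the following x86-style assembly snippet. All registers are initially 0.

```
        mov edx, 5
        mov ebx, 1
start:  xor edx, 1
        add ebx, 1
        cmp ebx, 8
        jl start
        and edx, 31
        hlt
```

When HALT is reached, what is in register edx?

edx=5
ebx=1
edx=5^1=4
ebx=1+1=2
cmp ebx, 8  (cmp 2,8)
jl start: taken
edx=4^1=5
ebx=2+1=3
cmp ebx, 8  (cmp 3,8)
jl start: taken
edx=5^1=4
ebx=3+1=4
cmp ebx, 8  (cmp 4,8)
jl start: taken
edx=4^1=5
ebx=4+1=5
cmp ebx, 8  (cmp 5,8)
jl start: taken
edx=5^1=4
ebx=5+1=6
cmp ebx, 8  (cmp 6,8)
jl start: taken
edx=4^1=5
ebx=6+1=7
cmp ebx, 8  (cmp 7,8)
jl start: taken
edx=5^1=4
ebx=7+1=8
cmp ebx, 8  (cmp 8,8)
jl start: not taken
edx=4&31=4
halt.

4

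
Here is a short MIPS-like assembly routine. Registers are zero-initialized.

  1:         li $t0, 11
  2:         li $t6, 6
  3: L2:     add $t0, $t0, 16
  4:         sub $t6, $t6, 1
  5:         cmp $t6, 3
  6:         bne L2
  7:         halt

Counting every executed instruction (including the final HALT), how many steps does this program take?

after li $t0, 11: $t0=11
after li $t6, 6: $t6=6
after add $t0, $t0, 16: $t0=11+16=27
after sub $t6, $t6, 1: $t6=6-1=5
cmp $t6, 3  (cmp 5,3)
bne L2: taken
after add $t0, $t0, 16: $t0=27+16=43
after sub $t6, $t6, 1: $t6=5-1=4
cmp $t6, 3  (cmp 4,3)
bne L2: taken
after add $t0, $t0, 16: $t0=43+16=59
after sub $t6, $t6, 1: $t6=4-1=3
cmp $t6, 3  (cmp 3,3)
bne L2: not taken
halt.
Total executed instructions: 15.

15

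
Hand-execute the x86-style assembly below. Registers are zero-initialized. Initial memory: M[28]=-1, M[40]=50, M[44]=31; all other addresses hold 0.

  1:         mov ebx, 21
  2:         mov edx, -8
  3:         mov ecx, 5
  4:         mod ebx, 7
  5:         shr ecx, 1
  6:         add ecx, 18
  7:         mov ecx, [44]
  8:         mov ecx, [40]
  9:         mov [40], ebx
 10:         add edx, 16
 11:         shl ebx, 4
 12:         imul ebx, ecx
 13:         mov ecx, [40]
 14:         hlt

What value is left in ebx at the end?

0

after mov ebx, 21: ebx=21
after mov edx, -8: edx=-8
after mov ecx, 5: ecx=5
after mod ebx, 7: ebx=21%7=0
after shr ecx, 1: ecx=5>>1=2
after add ecx, 18: ecx=2+18=20
after mov ecx, [44]: ecx=M[44]=31
after mov ecx, [40]: ecx=M[40]=50
mov [40], ebx → M[40]=0
after add edx, 16: edx=(-8)+16=8
after shl ebx, 4: ebx=0<<4=0
after imul ebx, ecx: ebx=0*50=0
after mov ecx, [40]: ecx=M[40]=0
halt.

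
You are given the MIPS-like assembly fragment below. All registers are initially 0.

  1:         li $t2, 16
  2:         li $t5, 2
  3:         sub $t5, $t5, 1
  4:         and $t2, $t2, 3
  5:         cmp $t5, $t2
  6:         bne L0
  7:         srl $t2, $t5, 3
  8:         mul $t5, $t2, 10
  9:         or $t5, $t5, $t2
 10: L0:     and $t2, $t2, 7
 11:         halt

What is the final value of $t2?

after li $t2, 16: $t2=16
after li $t5, 2: $t5=2
after sub $t5, $t5, 1: $t5=2-1=1
after and $t2, $t2, 3: $t2=16&3=0
cmp $t5, $t2  (cmp 1,0)
bne L0: taken
after and $t2, $t2, 7: $t2=0&7=0
halt.

0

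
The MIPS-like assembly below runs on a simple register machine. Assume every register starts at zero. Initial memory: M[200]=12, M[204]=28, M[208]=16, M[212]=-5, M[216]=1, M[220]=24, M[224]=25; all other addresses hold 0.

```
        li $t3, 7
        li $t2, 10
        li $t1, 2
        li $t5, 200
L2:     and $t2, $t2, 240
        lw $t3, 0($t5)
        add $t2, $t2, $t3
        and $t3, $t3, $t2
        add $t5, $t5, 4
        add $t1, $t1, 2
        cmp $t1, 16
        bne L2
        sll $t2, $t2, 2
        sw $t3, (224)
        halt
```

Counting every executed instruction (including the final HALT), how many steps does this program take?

63

after li $t3, 7: $t3=7
after li $t2, 10: $t2=10
after li $t1, 2: $t1=2
after li $t5, 200: $t5=200
after and $t2, $t2, 240: $t2=10&240=0
after lw $t3, 0($t5): $t3=M[200]=12
after add $t2, $t2, $t3: $t2=0+12=12
after and $t3, $t3, $t2: $t3=12&12=12
after add $t5, $t5, 4: $t5=200+4=204
after add $t1, $t1, 2: $t1=2+2=4
cmp $t1, 16  (cmp 4,16)
bne L2: taken
after and $t2, $t2, 240: $t2=12&240=0
after lw $t3, 0($t5): $t3=M[204]=28
after add $t2, $t2, $t3: $t2=0+28=28
after and $t3, $t3, $t2: $t3=28&28=28
after add $t5, $t5, 4: $t5=204+4=208
after add $t1, $t1, 2: $t1=4+2=6
cmp $t1, 16  (cmp 6,16)
bne L2: taken
after and $t2, $t2, 240: $t2=28&240=16
after lw $t3, 0($t5): $t3=M[208]=16
after add $t2, $t2, $t3: $t2=16+16=32
after and $t3, $t3, $t2: $t3=16&32=0
after add $t5, $t5, 4: $t5=208+4=212
after add $t1, $t1, 2: $t1=6+2=8
cmp $t1, 16  (cmp 8,16)
bne L2: taken
after and $t2, $t2, 240: $t2=32&240=32
after lw $t3, 0($t5): $t3=M[212]=-5
after add $t2, $t2, $t3: $t2=32+(-5)=27
after and $t3, $t3, $t2: $t3=(-5)&27=27
after add $t5, $t5, 4: $t5=212+4=216
after add $t1, $t1, 2: $t1=8+2=10
cmp $t1, 16  (cmp 10,16)
bne L2: taken
after and $t2, $t2, 240: $t2=27&240=16
after lw $t3, 0($t5): $t3=M[216]=1
after add $t2, $t2, $t3: $t2=16+1=17
after and $t3, $t3, $t2: $t3=1&17=1
after add $t5, $t5, 4: $t5=216+4=220
after add $t1, $t1, 2: $t1=10+2=12
cmp $t1, 16  (cmp 12,16)
bne L2: taken
after and $t2, $t2, 240: $t2=17&240=16
after lw $t3, 0($t5): $t3=M[220]=24
after add $t2, $t2, $t3: $t2=16+24=40
after and $t3, $t3, $t2: $t3=24&40=8
after add $t5, $t5, 4: $t5=220+4=224
after add $t1, $t1, 2: $t1=12+2=14
cmp $t1, 16  (cmp 14,16)
bne L2: taken
after and $t2, $t2, 240: $t2=40&240=32
after lw $t3, 0($t5): $t3=M[224]=25
after add $t2, $t2, $t3: $t2=32+25=57
after and $t3, $t3, $t2: $t3=25&57=25
after add $t5, $t5, 4: $t5=224+4=228
after add $t1, $t1, 2: $t1=14+2=16
cmp $t1, 16  (cmp 16,16)
bne L2: not taken
after sll $t2, $t2, 2: $t2=57<<2=228
sw $t3, (224) → M[224]=25
halt.
Total executed instructions: 63.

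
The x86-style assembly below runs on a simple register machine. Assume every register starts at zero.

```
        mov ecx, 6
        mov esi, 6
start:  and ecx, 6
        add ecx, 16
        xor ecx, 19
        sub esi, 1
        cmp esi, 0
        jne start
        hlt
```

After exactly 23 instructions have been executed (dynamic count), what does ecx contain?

7

mov ecx, 6 → ecx=6
mov esi, 6 → esi=6
and ecx, 6 → ecx=6&6=6
add ecx, 16 → ecx=6+16=22
xor ecx, 19 → ecx=22^19=5
sub esi, 1 → esi=6-1=5
cmp esi, 0  (cmp 5,0)
jne start: taken
and ecx, 6 → ecx=5&6=4
add ecx, 16 → ecx=4+16=20
xor ecx, 19 → ecx=20^19=7
sub esi, 1 → esi=5-1=4
cmp esi, 0  (cmp 4,0)
jne start: taken
and ecx, 6 → ecx=7&6=6
add ecx, 16 → ecx=6+16=22
xor ecx, 19 → ecx=22^19=5
sub esi, 1 → esi=4-1=3
cmp esi, 0  (cmp 3,0)
jne start: taken
and ecx, 6 → ecx=5&6=4
add ecx, 16 → ecx=4+16=20
xor ecx, 19 → ecx=20^19=7
After step 23: ecx = 7.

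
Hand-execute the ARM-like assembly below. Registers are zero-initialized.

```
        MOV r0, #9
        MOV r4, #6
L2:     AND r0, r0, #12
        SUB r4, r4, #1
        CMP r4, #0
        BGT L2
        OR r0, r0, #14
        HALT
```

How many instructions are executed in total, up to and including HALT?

28

r0=9
r4=6
r0=9&12=8
r4=6-1=5
CMP r4, #0  (cmp 5,0)
BGT L2: taken
r0=8&12=8
r4=5-1=4
CMP r4, #0  (cmp 4,0)
BGT L2: taken
r0=8&12=8
r4=4-1=3
CMP r4, #0  (cmp 3,0)
BGT L2: taken
r0=8&12=8
r4=3-1=2
CMP r4, #0  (cmp 2,0)
BGT L2: taken
r0=8&12=8
r4=2-1=1
CMP r4, #0  (cmp 1,0)
BGT L2: taken
r0=8&12=8
r4=1-1=0
CMP r4, #0  (cmp 0,0)
BGT L2: not taken
r0=8|14=14
halt.
Total executed instructions: 28.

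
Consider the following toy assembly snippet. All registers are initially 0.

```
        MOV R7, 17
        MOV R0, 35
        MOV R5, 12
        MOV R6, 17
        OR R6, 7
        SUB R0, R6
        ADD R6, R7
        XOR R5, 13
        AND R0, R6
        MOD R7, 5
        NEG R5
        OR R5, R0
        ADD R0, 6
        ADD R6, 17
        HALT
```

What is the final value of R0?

MOV R7, 17 → R7=17
MOV R0, 35 → R0=35
MOV R5, 12 → R5=12
MOV R6, 17 → R6=17
OR R6, 7 → R6=17|7=23
SUB R0, R6 → R0=35-23=12
ADD R6, R7 → R6=23+17=40
XOR R5, 13 → R5=12^13=1
AND R0, R6 → R0=12&40=8
MOD R7, 5 → R7=17%5=2
NEG R5 → R5=-(1)=-1
OR R5, R0 → R5=(-1)|8=-1
ADD R0, 6 → R0=8+6=14
ADD R6, 17 → R6=40+17=57
halt.

14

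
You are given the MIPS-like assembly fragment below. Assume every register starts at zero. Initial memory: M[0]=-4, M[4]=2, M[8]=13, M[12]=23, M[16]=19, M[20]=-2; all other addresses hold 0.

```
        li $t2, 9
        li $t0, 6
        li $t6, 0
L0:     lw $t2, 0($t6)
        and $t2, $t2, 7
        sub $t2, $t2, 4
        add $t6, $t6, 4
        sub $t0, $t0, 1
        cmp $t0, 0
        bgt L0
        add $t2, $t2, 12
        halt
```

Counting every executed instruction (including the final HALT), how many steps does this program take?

47

after li $t2, 9: $t2=9
after li $t0, 6: $t0=6
after li $t6, 0: $t6=0
after lw $t2, 0($t6): $t2=M[0]=-4
after and $t2, $t2, 7: $t2=(-4)&7=4
after sub $t2, $t2, 4: $t2=4-4=0
after add $t6, $t6, 4: $t6=0+4=4
after sub $t0, $t0, 1: $t0=6-1=5
cmp $t0, 0  (cmp 5,0)
bgt L0: taken
after lw $t2, 0($t6): $t2=M[4]=2
after and $t2, $t2, 7: $t2=2&7=2
after sub $t2, $t2, 4: $t2=2-4=-2
after add $t6, $t6, 4: $t6=4+4=8
after sub $t0, $t0, 1: $t0=5-1=4
cmp $t0, 0  (cmp 4,0)
bgt L0: taken
after lw $t2, 0($t6): $t2=M[8]=13
after and $t2, $t2, 7: $t2=13&7=5
after sub $t2, $t2, 4: $t2=5-4=1
after add $t6, $t6, 4: $t6=8+4=12
after sub $t0, $t0, 1: $t0=4-1=3
cmp $t0, 0  (cmp 3,0)
bgt L0: taken
after lw $t2, 0($t6): $t2=M[12]=23
after and $t2, $t2, 7: $t2=23&7=7
after sub $t2, $t2, 4: $t2=7-4=3
after add $t6, $t6, 4: $t6=12+4=16
after sub $t0, $t0, 1: $t0=3-1=2
cmp $t0, 0  (cmp 2,0)
bgt L0: taken
after lw $t2, 0($t6): $t2=M[16]=19
after and $t2, $t2, 7: $t2=19&7=3
after sub $t2, $t2, 4: $t2=3-4=-1
after add $t6, $t6, 4: $t6=16+4=20
after sub $t0, $t0, 1: $t0=2-1=1
cmp $t0, 0  (cmp 1,0)
bgt L0: taken
after lw $t2, 0($t6): $t2=M[20]=-2
after and $t2, $t2, 7: $t2=(-2)&7=6
after sub $t2, $t2, 4: $t2=6-4=2
after add $t6, $t6, 4: $t6=20+4=24
after sub $t0, $t0, 1: $t0=1-1=0
cmp $t0, 0  (cmp 0,0)
bgt L0: not taken
after add $t2, $t2, 12: $t2=2+12=14
halt.
Total executed instructions: 47.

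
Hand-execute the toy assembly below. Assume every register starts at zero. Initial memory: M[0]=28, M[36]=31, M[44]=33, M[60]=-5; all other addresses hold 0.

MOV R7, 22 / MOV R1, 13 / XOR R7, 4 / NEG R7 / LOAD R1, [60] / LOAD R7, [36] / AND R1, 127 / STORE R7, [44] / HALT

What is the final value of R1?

after MOV R7, 22: R7=22
after MOV R1, 13: R1=13
after XOR R7, 4: R7=22^4=18
after NEG R7: R7=-(18)=-18
after LOAD R1, [60]: R1=M[60]=-5
after LOAD R7, [36]: R7=M[36]=31
after AND R1, 127: R1=(-5)&127=123
STORE R7, [44] → M[44]=31
halt.

123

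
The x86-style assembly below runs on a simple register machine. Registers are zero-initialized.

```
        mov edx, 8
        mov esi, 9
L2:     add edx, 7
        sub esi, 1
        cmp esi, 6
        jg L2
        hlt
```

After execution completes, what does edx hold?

29

edx=8
esi=9
edx=8+7=15
esi=9-1=8
cmp esi, 6  (cmp 8,6)
jg L2: taken
edx=15+7=22
esi=8-1=7
cmp esi, 6  (cmp 7,6)
jg L2: taken
edx=22+7=29
esi=7-1=6
cmp esi, 6  (cmp 6,6)
jg L2: not taken
halt.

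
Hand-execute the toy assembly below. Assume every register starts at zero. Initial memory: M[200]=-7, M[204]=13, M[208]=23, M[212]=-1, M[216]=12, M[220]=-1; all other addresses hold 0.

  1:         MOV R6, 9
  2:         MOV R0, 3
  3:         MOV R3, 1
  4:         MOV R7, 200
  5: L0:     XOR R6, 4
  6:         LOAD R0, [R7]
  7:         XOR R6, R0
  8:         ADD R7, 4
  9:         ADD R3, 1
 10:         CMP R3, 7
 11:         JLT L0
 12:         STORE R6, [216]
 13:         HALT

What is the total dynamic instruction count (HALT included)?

MOV R6, 9 → R6=9
MOV R0, 3 → R0=3
MOV R3, 1 → R3=1
MOV R7, 200 → R7=200
XOR R6, 4 → R6=9^4=13
LOAD R0, [R7] → R0=M[200]=-7
XOR R6, R0 → R6=13^(-7)=-12
ADD R7, 4 → R7=200+4=204
ADD R3, 1 → R3=1+1=2
CMP R3, 7  (cmp 2,7)
JLT L0: taken
XOR R6, 4 → R6=(-12)^4=-16
LOAD R0, [R7] → R0=M[204]=13
XOR R6, R0 → R6=(-16)^13=-3
ADD R7, 4 → R7=204+4=208
ADD R3, 1 → R3=2+1=3
CMP R3, 7  (cmp 3,7)
JLT L0: taken
XOR R6, 4 → R6=(-3)^4=-7
LOAD R0, [R7] → R0=M[208]=23
XOR R6, R0 → R6=(-7)^23=-18
ADD R7, 4 → R7=208+4=212
ADD R3, 1 → R3=3+1=4
CMP R3, 7  (cmp 4,7)
JLT L0: taken
XOR R6, 4 → R6=(-18)^4=-22
LOAD R0, [R7] → R0=M[212]=-1
XOR R6, R0 → R6=(-22)^(-1)=21
ADD R7, 4 → R7=212+4=216
ADD R3, 1 → R3=4+1=5
CMP R3, 7  (cmp 5,7)
JLT L0: taken
XOR R6, 4 → R6=21^4=17
LOAD R0, [R7] → R0=M[216]=12
XOR R6, R0 → R6=17^12=29
ADD R7, 4 → R7=216+4=220
ADD R3, 1 → R3=5+1=6
CMP R3, 7  (cmp 6,7)
JLT L0: taken
XOR R6, 4 → R6=29^4=25
LOAD R0, [R7] → R0=M[220]=-1
XOR R6, R0 → R6=25^(-1)=-26
ADD R7, 4 → R7=220+4=224
ADD R3, 1 → R3=6+1=7
CMP R3, 7  (cmp 7,7)
JLT L0: not taken
STORE R6, [216] → M[216]=-26
halt.
Total executed instructions: 48.

48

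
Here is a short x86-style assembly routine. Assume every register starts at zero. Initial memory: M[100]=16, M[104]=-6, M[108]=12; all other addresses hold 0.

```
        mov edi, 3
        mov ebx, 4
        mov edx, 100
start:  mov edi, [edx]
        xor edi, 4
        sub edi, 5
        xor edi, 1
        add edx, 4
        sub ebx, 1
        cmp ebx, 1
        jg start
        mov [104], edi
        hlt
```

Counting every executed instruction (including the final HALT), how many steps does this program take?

29

mov edi, 3 → edi=3
mov ebx, 4 → ebx=4
mov edx, 100 → edx=100
mov edi, [edx] → edi=M[100]=16
xor edi, 4 → edi=16^4=20
sub edi, 5 → edi=20-5=15
xor edi, 1 → edi=15^1=14
add edx, 4 → edx=100+4=104
sub ebx, 1 → ebx=4-1=3
cmp ebx, 1  (cmp 3,1)
jg start: taken
mov edi, [edx] → edi=M[104]=-6
xor edi, 4 → edi=(-6)^4=-2
sub edi, 5 → edi=(-2)-5=-7
xor edi, 1 → edi=(-7)^1=-8
add edx, 4 → edx=104+4=108
sub ebx, 1 → ebx=3-1=2
cmp ebx, 1  (cmp 2,1)
jg start: taken
mov edi, [edx] → edi=M[108]=12
xor edi, 4 → edi=12^4=8
sub edi, 5 → edi=8-5=3
xor edi, 1 → edi=3^1=2
add edx, 4 → edx=108+4=112
sub ebx, 1 → ebx=2-1=1
cmp ebx, 1  (cmp 1,1)
jg start: not taken
mov [104], edi → M[104]=2
halt.
Total executed instructions: 29.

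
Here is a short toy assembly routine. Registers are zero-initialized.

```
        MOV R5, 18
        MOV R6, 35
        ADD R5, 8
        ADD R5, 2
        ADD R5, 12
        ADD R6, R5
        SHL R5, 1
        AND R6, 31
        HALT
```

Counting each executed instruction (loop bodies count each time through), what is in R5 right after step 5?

40

after MOV R5, 18: R5=18
after MOV R6, 35: R6=35
after ADD R5, 8: R5=18+8=26
after ADD R5, 2: R5=26+2=28
after ADD R5, 12: R5=28+12=40
After step 5: R5 = 40.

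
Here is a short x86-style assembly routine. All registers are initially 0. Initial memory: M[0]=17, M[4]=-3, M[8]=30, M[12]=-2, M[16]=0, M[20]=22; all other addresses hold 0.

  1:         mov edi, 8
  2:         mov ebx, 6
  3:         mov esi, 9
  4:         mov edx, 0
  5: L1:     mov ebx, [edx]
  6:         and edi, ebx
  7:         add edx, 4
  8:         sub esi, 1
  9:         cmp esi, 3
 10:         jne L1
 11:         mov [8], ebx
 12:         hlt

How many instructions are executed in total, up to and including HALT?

mov edi, 8 → edi=8
mov ebx, 6 → ebx=6
mov esi, 9 → esi=9
mov edx, 0 → edx=0
mov ebx, [edx] → ebx=M[0]=17
and edi, ebx → edi=8&17=0
add edx, 4 → edx=0+4=4
sub esi, 1 → esi=9-1=8
cmp esi, 3  (cmp 8,3)
jne L1: taken
mov ebx, [edx] → ebx=M[4]=-3
and edi, ebx → edi=0&(-3)=0
add edx, 4 → edx=4+4=8
sub esi, 1 → esi=8-1=7
cmp esi, 3  (cmp 7,3)
jne L1: taken
mov ebx, [edx] → ebx=M[8]=30
and edi, ebx → edi=0&30=0
add edx, 4 → edx=8+4=12
sub esi, 1 → esi=7-1=6
cmp esi, 3  (cmp 6,3)
jne L1: taken
mov ebx, [edx] → ebx=M[12]=-2
and edi, ebx → edi=0&(-2)=0
add edx, 4 → edx=12+4=16
sub esi, 1 → esi=6-1=5
cmp esi, 3  (cmp 5,3)
jne L1: taken
mov ebx, [edx] → ebx=M[16]=0
and edi, ebx → edi=0&0=0
add edx, 4 → edx=16+4=20
sub esi, 1 → esi=5-1=4
cmp esi, 3  (cmp 4,3)
jne L1: taken
mov ebx, [edx] → ebx=M[20]=22
and edi, ebx → edi=0&22=0
add edx, 4 → edx=20+4=24
sub esi, 1 → esi=4-1=3
cmp esi, 3  (cmp 3,3)
jne L1: not taken
mov [8], ebx → M[8]=22
halt.
Total executed instructions: 42.

42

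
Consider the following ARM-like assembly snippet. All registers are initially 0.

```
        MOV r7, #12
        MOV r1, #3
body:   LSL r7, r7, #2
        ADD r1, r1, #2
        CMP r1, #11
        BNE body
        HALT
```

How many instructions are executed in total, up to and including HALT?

r7=12
r1=3
r7=12<<2=48
r1=3+2=5
CMP r1, #11  (cmp 5,11)
BNE body: taken
r7=48<<2=192
r1=5+2=7
CMP r1, #11  (cmp 7,11)
BNE body: taken
r7=192<<2=768
r1=7+2=9
CMP r1, #11  (cmp 9,11)
BNE body: taken
r7=768<<2=3072
r1=9+2=11
CMP r1, #11  (cmp 11,11)
BNE body: not taken
halt.
Total executed instructions: 19.

19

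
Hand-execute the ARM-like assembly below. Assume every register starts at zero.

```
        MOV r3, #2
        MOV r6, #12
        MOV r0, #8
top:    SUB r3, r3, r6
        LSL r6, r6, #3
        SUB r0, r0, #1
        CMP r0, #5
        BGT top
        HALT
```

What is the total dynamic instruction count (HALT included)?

after MOV r3, #2: r3=2
after MOV r6, #12: r6=12
after MOV r0, #8: r0=8
after SUB r3, r3, r6: r3=2-12=-10
after LSL r6, r6, #3: r6=12<<3=96
after SUB r0, r0, #1: r0=8-1=7
CMP r0, #5  (cmp 7,5)
BGT top: taken
after SUB r3, r3, r6: r3=(-10)-96=-106
after LSL r6, r6, #3: r6=96<<3=768
after SUB r0, r0, #1: r0=7-1=6
CMP r0, #5  (cmp 6,5)
BGT top: taken
after SUB r3, r3, r6: r3=(-106)-768=-874
after LSL r6, r6, #3: r6=768<<3=6144
after SUB r0, r0, #1: r0=6-1=5
CMP r0, #5  (cmp 5,5)
BGT top: not taken
halt.
Total executed instructions: 19.

19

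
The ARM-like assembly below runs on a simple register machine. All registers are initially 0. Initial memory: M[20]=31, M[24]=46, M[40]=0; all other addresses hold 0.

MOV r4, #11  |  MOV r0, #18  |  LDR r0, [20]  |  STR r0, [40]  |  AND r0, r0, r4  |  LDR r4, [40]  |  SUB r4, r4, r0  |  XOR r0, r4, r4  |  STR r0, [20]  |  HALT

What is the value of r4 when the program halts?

20

after MOV r4, #11: r4=11
after MOV r0, #18: r0=18
after LDR r0, [20]: r0=M[20]=31
STR r0, [40] → M[40]=31
after AND r0, r0, r4: r0=31&11=11
after LDR r4, [40]: r4=M[40]=31
after SUB r4, r4, r0: r4=31-11=20
after XOR r0, r4, r4: r0=20^20=0
STR r0, [20] → M[20]=0
halt.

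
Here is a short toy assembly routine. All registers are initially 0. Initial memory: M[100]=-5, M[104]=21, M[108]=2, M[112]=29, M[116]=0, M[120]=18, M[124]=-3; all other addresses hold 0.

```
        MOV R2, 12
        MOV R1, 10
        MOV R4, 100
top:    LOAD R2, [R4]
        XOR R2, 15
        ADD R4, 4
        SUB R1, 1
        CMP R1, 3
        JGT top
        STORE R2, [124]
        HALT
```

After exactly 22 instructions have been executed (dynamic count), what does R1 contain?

7

MOV R2, 12 → R2=12
MOV R1, 10 → R1=10
MOV R4, 100 → R4=100
LOAD R2, [R4] → R2=M[100]=-5
XOR R2, 15 → R2=(-5)^15=-12
ADD R4, 4 → R4=100+4=104
SUB R1, 1 → R1=10-1=9
CMP R1, 3  (cmp 9,3)
JGT top: taken
LOAD R2, [R4] → R2=M[104]=21
XOR R2, 15 → R2=21^15=26
ADD R4, 4 → R4=104+4=108
SUB R1, 1 → R1=9-1=8
CMP R1, 3  (cmp 8,3)
JGT top: taken
LOAD R2, [R4] → R2=M[108]=2
XOR R2, 15 → R2=2^15=13
ADD R4, 4 → R4=108+4=112
SUB R1, 1 → R1=8-1=7
CMP R1, 3  (cmp 7,3)
JGT top: taken
LOAD R2, [R4] → R2=M[112]=29
After step 22: R1 = 7.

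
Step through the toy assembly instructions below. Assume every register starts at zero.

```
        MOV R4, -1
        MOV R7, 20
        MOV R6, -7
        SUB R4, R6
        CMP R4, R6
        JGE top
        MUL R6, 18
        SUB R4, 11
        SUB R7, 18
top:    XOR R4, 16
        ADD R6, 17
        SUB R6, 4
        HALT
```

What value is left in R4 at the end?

22

R4=-1
R7=20
R6=-7
R4=(-1)-(-7)=6
CMP R4, R6  (cmp 6,-7)
JGE top: taken
R4=6^16=22
R6=(-7)+17=10
R6=10-4=6
halt.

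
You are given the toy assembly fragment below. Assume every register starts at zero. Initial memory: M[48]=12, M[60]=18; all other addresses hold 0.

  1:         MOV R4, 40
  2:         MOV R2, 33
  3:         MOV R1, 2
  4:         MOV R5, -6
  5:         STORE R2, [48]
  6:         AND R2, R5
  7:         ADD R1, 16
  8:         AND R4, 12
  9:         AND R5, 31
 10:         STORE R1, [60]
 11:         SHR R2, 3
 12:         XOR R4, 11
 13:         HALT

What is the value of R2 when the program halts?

R4=40
R2=33
R1=2
R5=-6
STORE R2, [48] → M[48]=33
R2=33&(-6)=32
R1=2+16=18
R4=40&12=8
R5=(-6)&31=26
STORE R1, [60] → M[60]=18
R2=32>>3=4
R4=8^11=3
halt.

4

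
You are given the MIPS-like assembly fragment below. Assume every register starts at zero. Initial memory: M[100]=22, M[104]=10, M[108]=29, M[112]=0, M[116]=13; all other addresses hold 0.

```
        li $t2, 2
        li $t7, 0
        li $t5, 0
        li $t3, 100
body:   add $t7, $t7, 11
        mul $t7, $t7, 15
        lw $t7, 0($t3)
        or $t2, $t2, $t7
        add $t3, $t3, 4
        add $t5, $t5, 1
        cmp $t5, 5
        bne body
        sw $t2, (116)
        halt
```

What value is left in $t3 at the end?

li $t2, 2 → $t2=2
li $t7, 0 → $t7=0
li $t5, 0 → $t5=0
li $t3, 100 → $t3=100
add $t7, $t7, 11 → $t7=0+11=11
mul $t7, $t7, 15 → $t7=11*15=165
lw $t7, 0($t3) → $t7=M[100]=22
or $t2, $t2, $t7 → $t2=2|22=22
add $t3, $t3, 4 → $t3=100+4=104
add $t5, $t5, 1 → $t5=0+1=1
cmp $t5, 5  (cmp 1,5)
bne body: taken
add $t7, $t7, 11 → $t7=22+11=33
mul $t7, $t7, 15 → $t7=33*15=495
lw $t7, 0($t3) → $t7=M[104]=10
or $t2, $t2, $t7 → $t2=22|10=30
add $t3, $t3, 4 → $t3=104+4=108
add $t5, $t5, 1 → $t5=1+1=2
cmp $t5, 5  (cmp 2,5)
bne body: taken
add $t7, $t7, 11 → $t7=10+11=21
mul $t7, $t7, 15 → $t7=21*15=315
lw $t7, 0($t3) → $t7=M[108]=29
or $t2, $t2, $t7 → $t2=30|29=31
add $t3, $t3, 4 → $t3=108+4=112
add $t5, $t5, 1 → $t5=2+1=3
cmp $t5, 5  (cmp 3,5)
bne body: taken
add $t7, $t7, 11 → $t7=29+11=40
mul $t7, $t7, 15 → $t7=40*15=600
lw $t7, 0($t3) → $t7=M[112]=0
or $t2, $t2, $t7 → $t2=31|0=31
add $t3, $t3, 4 → $t3=112+4=116
add $t5, $t5, 1 → $t5=3+1=4
cmp $t5, 5  (cmp 4,5)
bne body: taken
add $t7, $t7, 11 → $t7=0+11=11
mul $t7, $t7, 15 → $t7=11*15=165
lw $t7, 0($t3) → $t7=M[116]=13
or $t2, $t2, $t7 → $t2=31|13=31
add $t3, $t3, 4 → $t3=116+4=120
add $t5, $t5, 1 → $t5=4+1=5
cmp $t5, 5  (cmp 5,5)
bne body: not taken
sw $t2, (116) → M[116]=31
halt.

120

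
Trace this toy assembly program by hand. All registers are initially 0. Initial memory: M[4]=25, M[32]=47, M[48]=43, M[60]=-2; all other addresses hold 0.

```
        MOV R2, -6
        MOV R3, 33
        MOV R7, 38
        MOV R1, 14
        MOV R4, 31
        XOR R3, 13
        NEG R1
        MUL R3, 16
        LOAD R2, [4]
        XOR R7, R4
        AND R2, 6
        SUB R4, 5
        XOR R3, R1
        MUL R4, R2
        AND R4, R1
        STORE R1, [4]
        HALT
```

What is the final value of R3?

R2=-6
R3=33
R7=38
R1=14
R4=31
R3=33^13=44
R1=-(14)=-14
R3=44*16=704
R2=M[4]=25
R7=38^31=57
R2=25&6=0
R4=31-5=26
R3=704^(-14)=-718
R4=26*0=0
R4=0&(-14)=0
STORE R1, [4] → M[4]=-14
halt.

-718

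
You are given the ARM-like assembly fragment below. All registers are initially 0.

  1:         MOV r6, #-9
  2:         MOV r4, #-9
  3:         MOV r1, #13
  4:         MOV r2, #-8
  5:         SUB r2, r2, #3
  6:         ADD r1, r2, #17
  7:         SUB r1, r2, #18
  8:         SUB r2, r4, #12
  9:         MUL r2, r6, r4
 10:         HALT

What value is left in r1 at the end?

-29

r6=-9
r4=-9
r1=13
r2=-8
r2=(-8)-3=-11
r1=(-11)+17=6
r1=(-11)-18=-29
r2=(-9)-12=-21
r2=(-9)*(-9)=81
halt.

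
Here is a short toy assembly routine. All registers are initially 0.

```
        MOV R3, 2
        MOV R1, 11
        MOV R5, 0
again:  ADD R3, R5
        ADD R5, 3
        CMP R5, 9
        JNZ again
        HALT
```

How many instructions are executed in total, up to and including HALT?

R3=2
R1=11
R5=0
R3=2+0=2
R5=0+3=3
CMP R5, 9  (cmp 3,9)
JNZ again: taken
R3=2+3=5
R5=3+3=6
CMP R5, 9  (cmp 6,9)
JNZ again: taken
R3=5+6=11
R5=6+3=9
CMP R5, 9  (cmp 9,9)
JNZ again: not taken
halt.
Total executed instructions: 16.

16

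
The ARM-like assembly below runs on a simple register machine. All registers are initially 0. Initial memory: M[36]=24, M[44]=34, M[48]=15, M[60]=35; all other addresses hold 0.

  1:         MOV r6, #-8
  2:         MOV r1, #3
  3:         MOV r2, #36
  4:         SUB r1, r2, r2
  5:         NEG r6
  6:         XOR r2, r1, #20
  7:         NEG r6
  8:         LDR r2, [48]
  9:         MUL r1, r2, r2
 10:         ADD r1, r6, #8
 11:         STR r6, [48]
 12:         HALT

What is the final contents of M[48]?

-8

after MOV r6, #-8: r6=-8
after MOV r1, #3: r1=3
after MOV r2, #36: r2=36
after SUB r1, r2, r2: r1=36-36=0
after NEG r6: r6=-(-8)=8
after XOR r2, r1, #20: r2=0^20=20
after NEG r6: r6=-(8)=-8
after LDR r2, [48]: r2=M[48]=15
after MUL r1, r2, r2: r1=15*15=225
after ADD r1, r6, #8: r1=(-8)+8=0
STR r6, [48] → M[48]=-8
halt.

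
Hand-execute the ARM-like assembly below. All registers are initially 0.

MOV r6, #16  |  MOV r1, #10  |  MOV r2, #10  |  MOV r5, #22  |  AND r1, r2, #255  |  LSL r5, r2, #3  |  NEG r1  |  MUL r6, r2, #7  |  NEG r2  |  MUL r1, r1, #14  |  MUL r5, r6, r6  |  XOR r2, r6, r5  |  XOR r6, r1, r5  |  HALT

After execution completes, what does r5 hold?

4900

after MOV r6, #16: r6=16
after MOV r1, #10: r1=10
after MOV r2, #10: r2=10
after MOV r5, #22: r5=22
after AND r1, r2, #255: r1=10&255=10
after LSL r5, r2, #3: r5=10<<3=80
after NEG r1: r1=-(10)=-10
after MUL r6, r2, #7: r6=10*7=70
after NEG r2: r2=-(10)=-10
after MUL r1, r1, #14: r1=(-10)*14=-140
after MUL r5, r6, r6: r5=70*70=4900
after XOR r2, r6, r5: r2=70^4900=4962
after XOR r6, r1, r5: r6=(-140)^4900=-5040
halt.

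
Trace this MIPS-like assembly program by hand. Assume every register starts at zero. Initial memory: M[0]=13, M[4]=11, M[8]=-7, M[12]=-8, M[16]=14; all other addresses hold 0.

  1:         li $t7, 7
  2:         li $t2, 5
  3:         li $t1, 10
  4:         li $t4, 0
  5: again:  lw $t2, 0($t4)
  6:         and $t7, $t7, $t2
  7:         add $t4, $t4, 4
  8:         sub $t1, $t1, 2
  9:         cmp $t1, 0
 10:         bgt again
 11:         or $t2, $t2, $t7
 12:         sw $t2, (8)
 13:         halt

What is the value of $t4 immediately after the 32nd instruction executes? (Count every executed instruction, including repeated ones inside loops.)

20

li $t7, 7 → $t7=7
li $t2, 5 → $t2=5
li $t1, 10 → $t1=10
li $t4, 0 → $t4=0
lw $t2, 0($t4) → $t2=M[0]=13
and $t7, $t7, $t2 → $t7=7&13=5
add $t4, $t4, 4 → $t4=0+4=4
sub $t1, $t1, 2 → $t1=10-2=8
cmp $t1, 0  (cmp 8,0)
bgt again: taken
lw $t2, 0($t4) → $t2=M[4]=11
and $t7, $t7, $t2 → $t7=5&11=1
add $t4, $t4, 4 → $t4=4+4=8
sub $t1, $t1, 2 → $t1=8-2=6
cmp $t1, 0  (cmp 6,0)
bgt again: taken
lw $t2, 0($t4) → $t2=M[8]=-7
and $t7, $t7, $t2 → $t7=1&(-7)=1
add $t4, $t4, 4 → $t4=8+4=12
sub $t1, $t1, 2 → $t1=6-2=4
cmp $t1, 0  (cmp 4,0)
bgt again: taken
lw $t2, 0($t4) → $t2=M[12]=-8
and $t7, $t7, $t2 → $t7=1&(-8)=0
add $t4, $t4, 4 → $t4=12+4=16
sub $t1, $t1, 2 → $t1=4-2=2
cmp $t1, 0  (cmp 2,0)
bgt again: taken
lw $t2, 0($t4) → $t2=M[16]=14
and $t7, $t7, $t2 → $t7=0&14=0
add $t4, $t4, 4 → $t4=16+4=20
sub $t1, $t1, 2 → $t1=2-2=0
After step 32: $t4 = 20.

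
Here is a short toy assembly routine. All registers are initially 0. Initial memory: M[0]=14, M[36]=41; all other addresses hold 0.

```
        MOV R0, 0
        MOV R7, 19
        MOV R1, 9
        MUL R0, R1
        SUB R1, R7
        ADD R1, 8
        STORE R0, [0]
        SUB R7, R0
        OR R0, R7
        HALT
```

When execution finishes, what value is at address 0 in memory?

0

MOV R0, 0 → R0=0
MOV R7, 19 → R7=19
MOV R1, 9 → R1=9
MUL R0, R1 → R0=0*9=0
SUB R1, R7 → R1=9-19=-10
ADD R1, 8 → R1=(-10)+8=-2
STORE R0, [0] → M[0]=0
SUB R7, R0 → R7=19-0=19
OR R0, R7 → R0=0|19=19
halt.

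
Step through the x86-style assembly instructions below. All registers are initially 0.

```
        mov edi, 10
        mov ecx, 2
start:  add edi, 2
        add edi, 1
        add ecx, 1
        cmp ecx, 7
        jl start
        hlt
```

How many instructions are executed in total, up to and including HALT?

after mov edi, 10: edi=10
after mov ecx, 2: ecx=2
after add edi, 2: edi=10+2=12
after add edi, 1: edi=12+1=13
after add ecx, 1: ecx=2+1=3
cmp ecx, 7  (cmp 3,7)
jl start: taken
after add edi, 2: edi=13+2=15
after add edi, 1: edi=15+1=16
after add ecx, 1: ecx=3+1=4
cmp ecx, 7  (cmp 4,7)
jl start: taken
after add edi, 2: edi=16+2=18
after add edi, 1: edi=18+1=19
after add ecx, 1: ecx=4+1=5
cmp ecx, 7  (cmp 5,7)
jl start: taken
after add edi, 2: edi=19+2=21
after add edi, 1: edi=21+1=22
after add ecx, 1: ecx=5+1=6
cmp ecx, 7  (cmp 6,7)
jl start: taken
after add edi, 2: edi=22+2=24
after add edi, 1: edi=24+1=25
after add ecx, 1: ecx=6+1=7
cmp ecx, 7  (cmp 7,7)
jl start: not taken
halt.
Total executed instructions: 28.

28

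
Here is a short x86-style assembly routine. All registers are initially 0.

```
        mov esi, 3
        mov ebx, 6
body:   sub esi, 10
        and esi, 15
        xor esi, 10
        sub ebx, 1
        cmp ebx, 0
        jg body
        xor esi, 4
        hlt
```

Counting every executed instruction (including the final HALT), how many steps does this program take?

after mov esi, 3: esi=3
after mov ebx, 6: ebx=6
after sub esi, 10: esi=3-10=-7
after and esi, 15: esi=(-7)&15=9
after xor esi, 10: esi=9^10=3
after sub ebx, 1: ebx=6-1=5
cmp ebx, 0  (cmp 5,0)
jg body: taken
after sub esi, 10: esi=3-10=-7
after and esi, 15: esi=(-7)&15=9
after xor esi, 10: esi=9^10=3
after sub ebx, 1: ebx=5-1=4
cmp ebx, 0  (cmp 4,0)
jg body: taken
after sub esi, 10: esi=3-10=-7
after and esi, 15: esi=(-7)&15=9
after xor esi, 10: esi=9^10=3
after sub ebx, 1: ebx=4-1=3
cmp ebx, 0  (cmp 3,0)
jg body: taken
after sub esi, 10: esi=3-10=-7
after and esi, 15: esi=(-7)&15=9
after xor esi, 10: esi=9^10=3
after sub ebx, 1: ebx=3-1=2
cmp ebx, 0  (cmp 2,0)
jg body: taken
after sub esi, 10: esi=3-10=-7
after and esi, 15: esi=(-7)&15=9
after xor esi, 10: esi=9^10=3
after sub ebx, 1: ebx=2-1=1
cmp ebx, 0  (cmp 1,0)
jg body: taken
after sub esi, 10: esi=3-10=-7
after and esi, 15: esi=(-7)&15=9
after xor esi, 10: esi=9^10=3
after sub ebx, 1: ebx=1-1=0
cmp ebx, 0  (cmp 0,0)
jg body: not taken
after xor esi, 4: esi=3^4=7
halt.
Total executed instructions: 40.

40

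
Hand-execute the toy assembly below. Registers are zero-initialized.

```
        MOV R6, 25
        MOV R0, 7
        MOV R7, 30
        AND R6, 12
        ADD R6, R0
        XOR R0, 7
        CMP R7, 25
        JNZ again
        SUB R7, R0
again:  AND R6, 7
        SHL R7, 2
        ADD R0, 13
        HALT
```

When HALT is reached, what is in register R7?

after MOV R6, 25: R6=25
after MOV R0, 7: R0=7
after MOV R7, 30: R7=30
after AND R6, 12: R6=25&12=8
after ADD R6, R0: R6=8+7=15
after XOR R0, 7: R0=7^7=0
CMP R7, 25  (cmp 30,25)
JNZ again: taken
after AND R6, 7: R6=15&7=7
after SHL R7, 2: R7=30<<2=120
after ADD R0, 13: R0=0+13=13
halt.

120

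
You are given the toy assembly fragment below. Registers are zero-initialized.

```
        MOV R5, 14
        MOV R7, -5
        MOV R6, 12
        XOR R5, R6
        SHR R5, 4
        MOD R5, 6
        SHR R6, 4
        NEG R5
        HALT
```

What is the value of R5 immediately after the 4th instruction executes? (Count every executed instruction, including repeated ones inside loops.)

2

after MOV R5, 14: R5=14
after MOV R7, -5: R7=-5
after MOV R6, 12: R6=12
after XOR R5, R6: R5=14^12=2
After step 4: R5 = 2.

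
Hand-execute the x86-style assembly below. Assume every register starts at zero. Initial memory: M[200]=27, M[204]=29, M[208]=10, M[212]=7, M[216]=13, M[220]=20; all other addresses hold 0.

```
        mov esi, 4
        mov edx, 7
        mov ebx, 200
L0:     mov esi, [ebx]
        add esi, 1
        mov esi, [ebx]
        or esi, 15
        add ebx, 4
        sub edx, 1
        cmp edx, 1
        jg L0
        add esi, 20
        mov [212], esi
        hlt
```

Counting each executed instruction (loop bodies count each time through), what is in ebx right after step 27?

212

esi=4
edx=7
ebx=200
esi=M[200]=27
esi=27+1=28
esi=M[200]=27
esi=27|15=31
ebx=200+4=204
edx=7-1=6
cmp edx, 1  (cmp 6,1)
jg L0: taken
esi=M[204]=29
esi=29+1=30
esi=M[204]=29
esi=29|15=31
ebx=204+4=208
edx=6-1=5
cmp edx, 1  (cmp 5,1)
jg L0: taken
esi=M[208]=10
esi=10+1=11
esi=M[208]=10
esi=10|15=15
ebx=208+4=212
edx=5-1=4
cmp edx, 1  (cmp 4,1)
jg L0: taken
After step 27: ebx = 212.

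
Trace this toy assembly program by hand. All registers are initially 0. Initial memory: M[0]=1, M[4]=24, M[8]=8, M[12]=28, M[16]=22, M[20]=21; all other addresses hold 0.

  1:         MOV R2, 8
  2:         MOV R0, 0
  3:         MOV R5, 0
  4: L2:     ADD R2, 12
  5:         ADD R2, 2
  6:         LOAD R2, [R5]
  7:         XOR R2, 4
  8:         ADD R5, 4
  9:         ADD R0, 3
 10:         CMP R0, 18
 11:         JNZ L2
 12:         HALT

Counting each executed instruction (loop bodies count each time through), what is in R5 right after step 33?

16

R2=8
R0=0
R5=0
R2=8+12=20
R2=20+2=22
R2=M[0]=1
R2=1^4=5
R5=0+4=4
R0=0+3=3
CMP R0, 18  (cmp 3,18)
JNZ L2: taken
R2=5+12=17
R2=17+2=19
R2=M[4]=24
R2=24^4=28
R5=4+4=8
R0=3+3=6
CMP R0, 18  (cmp 6,18)
JNZ L2: taken
R2=28+12=40
R2=40+2=42
R2=M[8]=8
R2=8^4=12
R5=8+4=12
R0=6+3=9
CMP R0, 18  (cmp 9,18)
JNZ L2: taken
R2=12+12=24
R2=24+2=26
R2=M[12]=28
R2=28^4=24
R5=12+4=16
R0=9+3=12
After step 33: R5 = 16.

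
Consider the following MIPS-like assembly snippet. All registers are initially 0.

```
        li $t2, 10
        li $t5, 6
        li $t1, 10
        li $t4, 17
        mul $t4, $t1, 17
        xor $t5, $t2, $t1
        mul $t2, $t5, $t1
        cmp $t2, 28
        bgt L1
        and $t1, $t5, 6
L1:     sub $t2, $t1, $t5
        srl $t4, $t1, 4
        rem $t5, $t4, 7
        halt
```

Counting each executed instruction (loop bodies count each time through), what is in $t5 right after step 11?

after li $t2, 10: $t2=10
after li $t5, 6: $t5=6
after li $t1, 10: $t1=10
after li $t4, 17: $t4=17
after mul $t4, $t1, 17: $t4=10*17=170
after xor $t5, $t2, $t1: $t5=10^10=0
after mul $t2, $t5, $t1: $t2=0*10=0
cmp $t2, 28  (cmp 0,28)
bgt L1: not taken
after and $t1, $t5, 6: $t1=0&6=0
after sub $t2, $t1, $t5: $t2=0-0=0
After step 11: $t5 = 0.

0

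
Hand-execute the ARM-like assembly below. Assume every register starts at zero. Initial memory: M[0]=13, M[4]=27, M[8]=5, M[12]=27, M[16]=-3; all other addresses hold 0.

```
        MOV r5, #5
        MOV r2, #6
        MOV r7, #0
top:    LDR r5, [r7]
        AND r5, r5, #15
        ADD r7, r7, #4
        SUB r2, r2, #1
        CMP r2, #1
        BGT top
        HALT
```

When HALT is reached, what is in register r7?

20

MOV r5, #5 → r5=5
MOV r2, #6 → r2=6
MOV r7, #0 → r7=0
LDR r5, [r7] → r5=M[0]=13
AND r5, r5, #15 → r5=13&15=13
ADD r7, r7, #4 → r7=0+4=4
SUB r2, r2, #1 → r2=6-1=5
CMP r2, #1  (cmp 5,1)
BGT top: taken
LDR r5, [r7] → r5=M[4]=27
AND r5, r5, #15 → r5=27&15=11
ADD r7, r7, #4 → r7=4+4=8
SUB r2, r2, #1 → r2=5-1=4
CMP r2, #1  (cmp 4,1)
BGT top: taken
LDR r5, [r7] → r5=M[8]=5
AND r5, r5, #15 → r5=5&15=5
ADD r7, r7, #4 → r7=8+4=12
SUB r2, r2, #1 → r2=4-1=3
CMP r2, #1  (cmp 3,1)
BGT top: taken
LDR r5, [r7] → r5=M[12]=27
AND r5, r5, #15 → r5=27&15=11
ADD r7, r7, #4 → r7=12+4=16
SUB r2, r2, #1 → r2=3-1=2
CMP r2, #1  (cmp 2,1)
BGT top: taken
LDR r5, [r7] → r5=M[16]=-3
AND r5, r5, #15 → r5=(-3)&15=13
ADD r7, r7, #4 → r7=16+4=20
SUB r2, r2, #1 → r2=2-1=1
CMP r2, #1  (cmp 1,1)
BGT top: not taken
halt.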